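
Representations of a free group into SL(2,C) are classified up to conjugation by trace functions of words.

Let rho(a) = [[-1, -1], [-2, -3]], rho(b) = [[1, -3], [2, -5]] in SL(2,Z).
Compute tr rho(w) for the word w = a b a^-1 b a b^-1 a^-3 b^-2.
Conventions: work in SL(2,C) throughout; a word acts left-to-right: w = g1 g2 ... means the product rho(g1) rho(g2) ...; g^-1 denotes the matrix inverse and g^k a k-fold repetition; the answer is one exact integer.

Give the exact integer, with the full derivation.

-187972

rho(a) = [[-1, -1], [-2, -3]]
... * rho(b) = [[1, -3], [2, -5]]  ->  [[-3, 8], [-8, 21]]
... * rho(a^-1) = [[-3, 1], [2, -1]]  ->  [[25, -11], [66, -29]]
... * rho(b) = [[1, -3], [2, -5]]  ->  [[3, -20], [8, -53]]
... * rho(a) = [[-1, -1], [-2, -3]]  ->  [[37, 57], [98, 151]]
... * rho(b^-1) = [[-5, 3], [-2, 1]]  ->  [[-299, 168], [-792, 445]]
... * rho(a^-1) = [[-3, 1], [2, -1]]  ->  [[1233, -467], [3266, -1237]]
... * rho(a^-1) = [[-3, 1], [2, -1]]  ->  [[-4633, 1700], [-12272, 4503]]
... * rho(a^-1) = [[-3, 1], [2, -1]]  ->  [[17299, -6333], [45822, -16775]]
... * rho(b^-1) = [[-5, 3], [-2, 1]]  ->  [[-73829, 45564], [-195560, 120691]]
... * rho(b^-1) = [[-5, 3], [-2, 1]]  ->  [[278017, -175923], [736418, -465989]]
tr = 278017 + -465989 = -187972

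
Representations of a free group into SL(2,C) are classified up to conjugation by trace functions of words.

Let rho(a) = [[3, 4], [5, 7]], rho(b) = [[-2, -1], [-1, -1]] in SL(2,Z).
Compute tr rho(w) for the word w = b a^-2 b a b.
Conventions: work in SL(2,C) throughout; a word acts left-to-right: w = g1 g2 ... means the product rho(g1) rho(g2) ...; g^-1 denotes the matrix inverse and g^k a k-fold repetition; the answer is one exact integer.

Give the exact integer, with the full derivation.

-2164

rho(b) = [[-2, -1], [-1, -1]]
... * rho(a^-1) = [[7, -4], [-5, 3]]  ->  [[-9, 5], [-2, 1]]
... * rho(a^-1) = [[7, -4], [-5, 3]]  ->  [[-88, 51], [-19, 11]]
... * rho(b) = [[-2, -1], [-1, -1]]  ->  [[125, 37], [27, 8]]
... * rho(a) = [[3, 4], [5, 7]]  ->  [[560, 759], [121, 164]]
... * rho(b) = [[-2, -1], [-1, -1]]  ->  [[-1879, -1319], [-406, -285]]
tr = -1879 + -285 = -2164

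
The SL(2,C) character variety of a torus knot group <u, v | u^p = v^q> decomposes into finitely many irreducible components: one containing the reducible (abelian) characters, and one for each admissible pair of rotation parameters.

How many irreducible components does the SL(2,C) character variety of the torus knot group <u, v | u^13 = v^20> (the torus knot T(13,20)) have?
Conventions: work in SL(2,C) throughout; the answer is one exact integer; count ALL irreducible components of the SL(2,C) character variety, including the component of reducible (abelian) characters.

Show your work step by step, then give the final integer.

In the torus knot group T(13,20), u^13 = v^20 is central, so an irreducible representation sends it to +I or -I (Schur).
On an irreducible component, tr(u) is locked at 2*cos(pi*alpha/13) for some alpha in 1..12, and tr(v) at 2*cos(pi*beta/20) for some beta in 1..19.
u^13 = (-1)^alpha I and v^20 = (-1)^beta I must agree, so alpha and beta have equal parity.
count pairs: odd alpha (6 choices) x odd beta (10), plus even alpha (6) x even beta (9): 6*10 + 6*9 = 114.
components with irreducible characters: 114; plus the single component of reducible (abelian) characters: total 115.

115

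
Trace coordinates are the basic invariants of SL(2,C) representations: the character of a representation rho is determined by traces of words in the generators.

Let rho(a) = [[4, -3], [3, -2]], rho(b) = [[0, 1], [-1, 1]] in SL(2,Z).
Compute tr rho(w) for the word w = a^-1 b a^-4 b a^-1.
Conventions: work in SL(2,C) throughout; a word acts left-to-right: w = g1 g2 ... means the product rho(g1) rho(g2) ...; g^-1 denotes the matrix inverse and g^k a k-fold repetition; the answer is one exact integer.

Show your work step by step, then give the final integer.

rho(a^-1) = [[-2, 3], [-3, 4]]
... * rho(b) = [[0, 1], [-1, 1]]  ->  [[-3, 1], [-4, 1]]
... * rho(a^-1) = [[-2, 3], [-3, 4]]  ->  [[3, -5], [5, -8]]
... * rho(a^-1) = [[-2, 3], [-3, 4]]  ->  [[9, -11], [14, -17]]
... * rho(a^-1) = [[-2, 3], [-3, 4]]  ->  [[15, -17], [23, -26]]
... * rho(a^-1) = [[-2, 3], [-3, 4]]  ->  [[21, -23], [32, -35]]
... * rho(b) = [[0, 1], [-1, 1]]  ->  [[23, -2], [35, -3]]
... * rho(a^-1) = [[-2, 3], [-3, 4]]  ->  [[-40, 61], [-61, 93]]
tr = -40 + 93 = 53

53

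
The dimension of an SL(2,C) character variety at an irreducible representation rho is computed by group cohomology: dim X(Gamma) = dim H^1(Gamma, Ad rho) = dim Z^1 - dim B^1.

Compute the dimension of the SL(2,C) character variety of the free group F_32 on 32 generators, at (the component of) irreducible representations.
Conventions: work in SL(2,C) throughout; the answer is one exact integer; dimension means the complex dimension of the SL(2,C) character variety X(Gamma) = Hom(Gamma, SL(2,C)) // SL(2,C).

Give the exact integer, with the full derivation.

Gamma = F_32 has 32 generators and no relators.
A cocycle picks one sl_2 vector per generator freely, giving dim Z^1 = 3*32 = 96.
At an irreducible rho the centralizer of the image in sl_2 is 0, so the coboundary map sl_2 -> Z^1 is injective: dim B^1 = 3.
dim X = dim H^1 = dim Z^1 - dim B^1 = 96 - 3 = 93.

93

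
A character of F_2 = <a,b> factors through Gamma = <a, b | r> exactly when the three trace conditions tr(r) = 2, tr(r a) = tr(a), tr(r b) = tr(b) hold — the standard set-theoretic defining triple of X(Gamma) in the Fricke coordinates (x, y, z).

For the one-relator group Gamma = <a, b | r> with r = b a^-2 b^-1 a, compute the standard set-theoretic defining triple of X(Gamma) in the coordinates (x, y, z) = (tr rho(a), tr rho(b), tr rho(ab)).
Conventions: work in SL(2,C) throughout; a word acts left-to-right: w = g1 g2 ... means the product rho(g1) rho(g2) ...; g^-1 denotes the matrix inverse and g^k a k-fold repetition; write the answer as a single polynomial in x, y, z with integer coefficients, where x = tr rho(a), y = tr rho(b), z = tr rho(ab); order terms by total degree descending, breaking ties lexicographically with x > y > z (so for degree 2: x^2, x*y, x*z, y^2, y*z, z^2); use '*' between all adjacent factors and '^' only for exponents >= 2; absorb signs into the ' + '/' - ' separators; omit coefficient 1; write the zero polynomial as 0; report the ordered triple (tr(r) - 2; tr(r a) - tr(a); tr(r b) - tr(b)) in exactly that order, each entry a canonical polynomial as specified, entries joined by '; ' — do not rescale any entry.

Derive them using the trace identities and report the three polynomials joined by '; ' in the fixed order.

tr(b a b) = tr(b) * tr(a b) - tr(a) = y*z - x
tr(b a b a) = tr(a b) * tr(a b) - tr(1)   [split at repeated a] = z^2 - 2
tr(a b a^-1 b) = tr(b a b) * tr(a) - tr(b a b a) = x*y*z - x^2 - z^2 + 2
tr(b^-1 a b a^-1) = tr(a b a^-1) * tr(b) - tr(a b a^-1 b) = -x*y*z + x^2 + y^2 + z^2 - 2
tr(b a^-2 b^-1 a) = tr(b^-1 a b a^-1) * tr(a) - tr(b^-1 a b) = -x^2*y*z + x^3 + x*y^2 + x*z^2 - 3*x
tr(a^2) = tr(a) * tr(a) - tr(1) = x^2 - 2
tr(a b a) = tr(a) * tr(b a) - tr(b) = x*z - y
tr(a^2 b a) = tr(a) * tr(a b a) - tr(a b) = x^2*z - x*y - z
tr(a^2 b a b) = tr(a) * tr(b a b a) - tr(b a b) = x*z^2 - y*z - x
tr(b^-1 a^2 b a) = tr(a^2 b a) * tr(b) - tr(a^2 b a b) = x^2*y*z - x*y^2 - x*z^2 + x
tr(a^-1 b^-1 a^2 b) = tr(b^-1 a^2 b) * tr(a) - tr(b^-1 a^2 b a) = -x^2*y*z + x^3 + x*y^2 + x*z^2 - 3*x
tr(b a^-2 b^-1 a^2) = tr(a^-1 b^-1 a^2 b) * tr(a) - tr(a^-1 b^-1 a^2 b a) = -x^3*y*z + x^4 + x^2*y^2 + x^2*z^2 - 4*x^2 + 2
tr(b^2) = tr(b) * tr(b) - tr(1) = y^2 - 2
tr(b^2 a^-1) = tr(b^2) * tr(a) - tr(b^2 a) = x*y^2 - y*z - x
tr(b a b^2) = tr(b) * tr(b a b) - tr(b a) = y^2*z - x*y - z
tr(b a b^2 a) = tr(b) * tr(a b a b) - tr(a b a) = y*z^2 - x*z - y
tr(b a b^2 a^-1) = tr(b a b^2) * tr(a) - tr(b a b^2 a) = x*y^2*z - x^2*y - y*z^2 + y
tr(a b^2 a^-2 b) = tr(b a b^2 a^-1) * tr(a) - tr(b a b^2) = x^2*y^2*z - x^3*y - x*y*z^2 - y^2*z + 2*x*y + z
tr(b a^-2 b^-1 a b) = tr(a b^2 a^-2) * tr(b) - tr(a b^2 a^-2 b) = -x^2*y^2*z + x^3*y + x*y^3 + x*y*z^2 - 3*x*y - z
assemble the triple (tr(r) - 2; tr(r a) - x; tr(r b) - y)

-x^2*y*z + x^3 + x*y^2 + x*z^2 - 3*x - 2; -x^3*y*z + x^4 + x^2*y^2 + x^2*z^2 - 4*x^2 - x + 2; -x^2*y^2*z + x^3*y + x*y^3 + x*y*z^2 - 3*x*y - y - z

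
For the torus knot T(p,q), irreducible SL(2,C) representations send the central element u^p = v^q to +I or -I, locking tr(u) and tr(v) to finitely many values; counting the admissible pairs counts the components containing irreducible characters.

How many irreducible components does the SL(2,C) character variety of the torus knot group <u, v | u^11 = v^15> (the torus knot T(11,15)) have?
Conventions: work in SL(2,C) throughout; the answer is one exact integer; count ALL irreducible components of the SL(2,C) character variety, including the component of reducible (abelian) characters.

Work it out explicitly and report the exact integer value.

In the torus knot group T(11,15), u^11 = v^15 is central, so an irreducible representation sends it to +I or -I (Schur).
On an irreducible component, tr(u) is locked at 2*cos(pi*alpha/11) for some alpha in 1..10, and tr(v) at 2*cos(pi*beta/15) for some beta in 1..14.
Consistency of u^11 = (-1)^alpha I with v^15 = (-1)^beta I forces alpha = beta (mod 2).
count pairs: odd alpha (5 choices) x odd beta (7), plus even alpha (5) x even beta (7): 5*7 + 5*7 = 70.
Total: 70 irreducible-character components + 1 reducible (abelian) component = 71.

71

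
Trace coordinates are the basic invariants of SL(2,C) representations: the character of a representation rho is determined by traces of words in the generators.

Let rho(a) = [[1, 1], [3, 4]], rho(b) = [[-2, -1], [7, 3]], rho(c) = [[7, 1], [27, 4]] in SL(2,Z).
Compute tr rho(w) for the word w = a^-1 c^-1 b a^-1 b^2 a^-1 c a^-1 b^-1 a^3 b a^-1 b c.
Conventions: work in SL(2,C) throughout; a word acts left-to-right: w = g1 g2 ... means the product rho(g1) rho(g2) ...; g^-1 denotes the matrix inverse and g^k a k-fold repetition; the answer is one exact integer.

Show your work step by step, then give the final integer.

-4463283873

rho(a^-1) = [[4, -1], [-3, 1]]
... * rho(c^-1) = [[4, -1], [-27, 7]]  ->  [[43, -11], [-39, 10]]
... * rho(b) = [[-2, -1], [7, 3]]  ->  [[-163, -76], [148, 69]]
... * rho(a^-1) = [[4, -1], [-3, 1]]  ->  [[-424, 87], [385, -79]]
... * rho(b) = [[-2, -1], [7, 3]]  ->  [[1457, 685], [-1323, -622]]
... * rho(b) = [[-2, -1], [7, 3]]  ->  [[1881, 598], [-1708, -543]]
... * rho(a^-1) = [[4, -1], [-3, 1]]  ->  [[5730, -1283], [-5203, 1165]]
... * rho(c) = [[7, 1], [27, 4]]  ->  [[5469, 598], [-4966, -543]]
... * rho(a^-1) = [[4, -1], [-3, 1]]  ->  [[20082, -4871], [-18235, 4423]]
... * rho(b^-1) = [[3, 1], [-7, -2]]  ->  [[94343, 29824], [-85666, -27081]]
... * rho(a) = [[1, 1], [3, 4]]  ->  [[183815, 213639], [-166909, -193990]]
... * rho(a) = [[1, 1], [3, 4]]  ->  [[824732, 1038371], [-748879, -942869]]
... * rho(a) = [[1, 1], [3, 4]]  ->  [[3939845, 4978216], [-3577486, -4520355]]
... * rho(b) = [[-2, -1], [7, 3]]  ->  [[26967822, 10994803], [-24487513, -9983579]]
... * rho(a^-1) = [[4, -1], [-3, 1]]  ->  [[74886879, -15973019], [-67999315, 14503934]]
... * rho(b) = [[-2, -1], [7, 3]]  ->  [[-261584891, -122805936], [237526168, 111511117]]
... * rho(c) = [[7, 1], [27, 4]]  ->  [[-5146854509, -752808635], [4673483335, 683570636]]
tr = -5146854509 + 683570636 = -4463283873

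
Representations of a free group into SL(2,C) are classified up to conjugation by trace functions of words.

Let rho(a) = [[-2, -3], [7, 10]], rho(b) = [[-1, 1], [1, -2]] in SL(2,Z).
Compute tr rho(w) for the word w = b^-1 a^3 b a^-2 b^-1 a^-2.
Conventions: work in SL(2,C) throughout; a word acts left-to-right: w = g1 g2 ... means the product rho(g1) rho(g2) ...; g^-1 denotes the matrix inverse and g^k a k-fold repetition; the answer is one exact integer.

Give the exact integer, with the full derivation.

3900442

rho(b^-1) = [[-2, -1], [-1, -1]]
... * rho(a) = [[-2, -3], [7, 10]]  ->  [[-3, -4], [-5, -7]]
... * rho(a) = [[-2, -3], [7, 10]]  ->  [[-22, -31], [-39, -55]]
... * rho(a) = [[-2, -3], [7, 10]]  ->  [[-173, -244], [-307, -433]]
... * rho(b) = [[-1, 1], [1, -2]]  ->  [[-71, 315], [-126, 559]]
... * rho(a^-1) = [[10, 3], [-7, -2]]  ->  [[-2915, -843], [-5173, -1496]]
... * rho(a^-1) = [[10, 3], [-7, -2]]  ->  [[-23249, -7059], [-41258, -12527]]
... * rho(b^-1) = [[-2, -1], [-1, -1]]  ->  [[53557, 30308], [95043, 53785]]
... * rho(a^-1) = [[10, 3], [-7, -2]]  ->  [[323414, 100055], [573935, 177559]]
... * rho(a^-1) = [[10, 3], [-7, -2]]  ->  [[2533755, 770132], [4496437, 1366687]]
tr = 2533755 + 1366687 = 3900442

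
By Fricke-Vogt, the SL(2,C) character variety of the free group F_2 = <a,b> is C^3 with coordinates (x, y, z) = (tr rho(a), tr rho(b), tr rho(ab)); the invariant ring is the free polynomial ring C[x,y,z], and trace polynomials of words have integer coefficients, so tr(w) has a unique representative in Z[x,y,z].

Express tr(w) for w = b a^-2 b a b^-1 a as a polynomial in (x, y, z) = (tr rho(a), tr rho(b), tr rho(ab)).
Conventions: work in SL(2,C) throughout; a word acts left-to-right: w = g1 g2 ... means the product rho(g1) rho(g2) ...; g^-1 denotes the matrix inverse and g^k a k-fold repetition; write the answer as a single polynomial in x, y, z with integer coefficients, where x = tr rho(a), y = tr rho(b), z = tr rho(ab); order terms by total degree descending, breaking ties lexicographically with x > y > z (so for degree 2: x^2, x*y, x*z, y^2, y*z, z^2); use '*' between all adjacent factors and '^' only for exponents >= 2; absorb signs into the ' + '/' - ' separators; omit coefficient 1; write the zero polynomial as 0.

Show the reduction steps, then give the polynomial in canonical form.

x^3*y^2*z - x^4*y - x^2*y^3 - 2*x^2*y*z^2 + x^3*z + x*z^3 + 5*x^2*y + y^3 + y*z^2 - 4*x*z - 3*y

tr(a^2 b) = tr(a) tr(b a) - tr(b) = x*z - y
tr(a^2) = tr(a) tr(a) - tr(1) = x^2 - 2
tr(b a^2 b) = tr(b) tr(a^2 b) - tr(a^2) = x*y*z - x^2 - y^2 + 2
tr(b a b a) = tr(a b) tr(a b) - tr(1) = z^2 - 2
tr(b a b) = tr(b) tr(a b) - tr(a) = y*z - x
tr(b a^2 b a) = tr(a) tr(b a b a) - tr(b a b) = x*z^2 - y*z - x
tr(a b a^-1 b a) = tr(b a^2 b) tr(a) - tr(b a^2 b a) = x^2*y*z - x^3 - x*y^2 - x*z^2 + y*z + 3*x
tr(b a b a b) = tr(b) tr(a b a b) - tr(a b a) = y*z^2 - x*z - y
tr(b a b a b a) = tr(b a b a) tr(b a) - tr(a b) = z^3 - 3*z
tr(a b a^-1 b a b) = tr(b a b a b) tr(a) - tr(b a b a b a) = x*y*z^2 - x^2*z - z^3 - x*y + 3*z
tr(b a b^-1 a b a^-1) = tr(a b a^-1 b a) tr(b) - tr(a b a^-1 b a b) = x^2*y^2*z - x^3*y - x*y^3 - 2*x*y*z^2 + x^2*z + y^2*z + z^3 + 4*x*y - 3*z
tr(b a b^-1 a b) = tr(a b^2 a) tr(b) - tr(a b^2 a b) = x*y^2*z - x^2*y - y^3 - y*z^2 + x*z + 3*y
tr(b a^-2 b a b^-1 a) = tr(b a b^-1 a b a^-1) tr(a) - tr(b a b^-1 a b) = x^3*y^2*z - x^4*y - x^2*y^3 - 2*x^2*y*z^2 + x^3*z + x*z^3 + 5*x^2*y + y^3 + y*z^2 - 4*x*z - 3*y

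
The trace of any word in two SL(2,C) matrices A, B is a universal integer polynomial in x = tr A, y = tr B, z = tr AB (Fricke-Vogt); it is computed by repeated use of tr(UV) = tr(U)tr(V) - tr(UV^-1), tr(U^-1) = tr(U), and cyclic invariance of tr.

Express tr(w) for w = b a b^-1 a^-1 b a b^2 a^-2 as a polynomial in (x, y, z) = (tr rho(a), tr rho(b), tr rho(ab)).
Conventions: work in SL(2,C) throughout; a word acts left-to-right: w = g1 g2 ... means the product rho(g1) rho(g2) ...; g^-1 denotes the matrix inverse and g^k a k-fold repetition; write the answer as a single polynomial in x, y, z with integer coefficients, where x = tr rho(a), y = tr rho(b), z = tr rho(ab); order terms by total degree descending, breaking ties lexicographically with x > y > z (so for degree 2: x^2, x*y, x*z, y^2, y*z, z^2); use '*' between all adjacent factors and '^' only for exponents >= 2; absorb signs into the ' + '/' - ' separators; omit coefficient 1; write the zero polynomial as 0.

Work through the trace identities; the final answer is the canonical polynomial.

trace(b^2 a) = trace(b)*trace(a b) - trace(a) = y*z - x
trace(b^2) = trace(b)*trace(b) - trace(1) = y^2 - 2
apply: trace(a^2 b^2) = trace(a)*trace(b^2 a) - trace(b^2) = x*y*z - x^2 - y^2 + 2
apply: trace(a^2 b) = trace(a)*trace(b a) - trace(b) = x*z - y
apply: trace(b a^2 b^2) = trace(b)*trace(a^2 b^2) - trace(a^2 b) = x*y^2*z - x^2*y - y^3 - x*z + 3*y
trace(b a b a) = trace(a b)*trace(a b) - trace(1) = z^2 - 2
trace(a b a^2 b) = trace(a)*trace(b a b a) - trace(b a b) = x*z^2 - y*z - x
trace(a b a^2) = trace(a)*trace(a b a) - trace(a b) = x^2*z - x*y - z
trace(b a^2 b^2 a) = trace(b)*trace(a b a^2 b) - trace(a b a^2) = x*y*z^2 - x^2*z - y^2*z + z
use: trace(b a^2 b^2 a^-1) = trace(b a^2 b^2)*trace(a) - trace(b a^2 b^2 a) = x^2*y^2*z - x^3*y - x*y^3 - x*y*z^2 + y^2*z + 3*x*y - z
use: trace(a b^2 a^-2 b a) = trace(b a^2 b^2 a^-1)*trace(a) - trace(b a^2 b^2) = x^3*y^2*z - x^4*y - x^2*y^3 - x^2*y*z^2 + 4*x^2*y + y^3 - 3*y
apply: trace(b a^2 b a b) = trace(b)*trace(a^2 b a b) - trace(a^2 b a) = x*y*z^2 - x^2*z - y^2*z + z
use: trace(b a^2 b a b^2) = trace(b)*trace(b a^2 b a b) - trace(b a^2 b a) = x*y^2*z^2 - x^2*y*z - y^3*z - x*z^2 + 2*y*z + x
trace(a b a b a b) = trace(b a b a)*trace(b a) - trace(a b) = z^3 - 3*z
trace(b a b^2 a b a) = trace(b)*trace(a b a b a b) - trace(a b a b a) = y*z^3 - x*z^2 - 2*y*z + x
trace(a b^2 a b) = trace(b)*trace(a b a b) - trace(a b a) = y*z^2 - x*z - y
trace(b a b^2 a b) = trace(b)*trace(a b^2 a b) - trace(a b^2 a) = y^2*z^2 - 2*x*y*z + x^2 - 2
trace(b a^2 b a b^2 a) = trace(a)*trace(b a b^2 a b a) - trace(b a b^2 a b) = x*y*z^3 - x^2*z^2 - y^2*z^2 + 2
trace(a b a b^2 a^-1 b a) = trace(b a^2 b a b^2)*trace(a) - trace(b a^2 b a b^2 a) = x^2*y^2*z^2 - x^3*y*z - x*y^3*z - x*y*z^3 + y^2*z^2 + 2*x*y*z + x^2 - 2
trace(b a b a b a b^2) = trace(b)*trace(a b a b a b^2) - trace(a b a b a b) = y^2*z^3 - x*y*z^2 - 2*y^2*z - z^3 + x*y + 3*z
trace(a b a b a b a b) = trace(b a)*trace(b a b a b a) - trace(b^-1 a^-1 b^-1 a^-1) = z^4 - 4*z^2 + 2
trace(a b a b a b a) = trace(a)*trace(b a b a b a) - trace(b a b a b) = x*z^3 - y*z^2 - 2*x*z + y
apply: trace(b a b a b a b^2 a) = trace(b)*trace(a b a b a b a b) - trace(a b a b a b a) = y*z^4 - x*z^3 - 3*y*z^2 + 2*x*z + y
apply: trace(a b a b^2 a^-1 b a b) = trace(b a b a b a b^2)*trace(a) - trace(b a b a b a b^2 a) = x*y^2*z^3 - x^2*y*z^2 - y*z^4 - 2*x*y^2*z + x^2*y + 3*y*z^2 + x*z - y
trace(b a b^-1 a b a b^2 a^-1) = trace(a b a b^2 a^-1 b a)*trace(b) - trace(a b a b^2 a^-1 b a b) = x^2*y^3*z^2 - x^3*y^2*z - x*y^4*z - 2*x*y^2*z^3 + x^2*y*z^2 + y^3*z^2 + y*z^4 + 4*x*y^2*z - 3*y*z^2 - x*z - y
trace(b a b^-1 a b a b^2) = trace(a b a b^3 a)*trace(b) - trace(a b a b^3 a b) = x*y^3*z^2 - x^2*y^2*z - y^4*z - y^2*z^3 + 4*y^2*z + z^3 - 3*z
trace(b a b^2 a^-2 b a b^-1 a) = trace(b a b^-1 a b a b^2 a^-1)*trace(a) - trace(b a b^-1 a b a b^2) = x^3*y^3*z^2 - x^4*y^2*z - x^2*y^4*z - 2*x^2*y^2*z^3 + x^3*y*z^2 + x*y*z^4 + 5*x^2*y^2*z + y^4*z + y^2*z^3 - 3*x*y*z^2 - x^2*z - 4*y^2*z - z^3 - x*y + 3*z
use: trace(b a b^-1 a^-1 b a b^2 a^-2) = trace(b a b^2 a^-2 b a b^-1)*trace(a) - trace(b a b^2 a^-2 b a b^-1 a) = -x^3*y^3*z^2 + 2*x^4*y^2*z + x^2*y^4*z + 2*x^2*y^2*z^3 - x^5*y - x^3*y^3 - 2*x^3*y*z^2 - x*y*z^4 - 5*x^2*y^2*z - y^4*z - y^2*z^3 + 4*x^3*y + x*y^3 + 3*x*y*z^2 + x^2*z + 4*y^2*z + z^3 - 2*x*y - 3*z

-x^3*y^3*z^2 + 2*x^4*y^2*z + x^2*y^4*z + 2*x^2*y^2*z^3 - x^5*y - x^3*y^3 - 2*x^3*y*z^2 - x*y*z^4 - 5*x^2*y^2*z - y^4*z - y^2*z^3 + 4*x^3*y + x*y^3 + 3*x*y*z^2 + x^2*z + 4*y^2*z + z^3 - 2*x*y - 3*z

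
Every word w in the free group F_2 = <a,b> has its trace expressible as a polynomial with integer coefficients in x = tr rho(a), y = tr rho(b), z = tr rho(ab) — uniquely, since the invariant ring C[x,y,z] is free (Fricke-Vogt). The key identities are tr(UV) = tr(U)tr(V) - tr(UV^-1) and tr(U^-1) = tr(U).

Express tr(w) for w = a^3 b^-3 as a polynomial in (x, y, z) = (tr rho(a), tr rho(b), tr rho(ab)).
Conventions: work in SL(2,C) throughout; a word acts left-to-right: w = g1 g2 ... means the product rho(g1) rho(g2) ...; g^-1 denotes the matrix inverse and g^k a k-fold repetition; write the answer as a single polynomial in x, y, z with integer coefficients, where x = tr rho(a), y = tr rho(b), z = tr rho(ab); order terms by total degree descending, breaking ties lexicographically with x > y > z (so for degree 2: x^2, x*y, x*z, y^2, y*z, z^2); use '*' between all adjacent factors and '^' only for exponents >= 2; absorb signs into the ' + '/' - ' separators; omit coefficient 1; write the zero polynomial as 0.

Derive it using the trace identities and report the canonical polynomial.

x^3*y^3 - x^2*y^2*z - 2*x^3*y - 2*x*y^3 + x^2*z + y^2*z + 5*x*y - z

apply: tr(a^2) = tr(a)*tr(a) - tr(1)  (reduce the a square) = x^2 - 2
use: tr(a^3) = tr(a)*tr(a^2) - tr(a)  (reduce the a square) = x^3 - 3*x
tr(b a^2) = tr(a)*tr(b a) - tr(b)  (reduce the a square) = x*z - y
tr(a^3 b) = tr(a)*tr(b a^2) - tr(b a)  (reduce the a square) = x^2*z - x*y - z
use: tr(b^-1 a^3) = tr(a^3)*tr(b) - tr(a^3 b)  (eliminate b^-1) = x^3*y - x^2*z - 2*x*y + z
tr(b^-1 a^3 b^-1) = tr(b^-1 a^3)*tr(b) - tr(b^-1 a^3 b)  (eliminate b^-1) = x^3*y^2 - x^2*y*z - x^3 - 2*x*y^2 + y*z + 3*x
tr(a^3 b^-3) = tr(b^-1 a^3 b^-1)*tr(b) - tr(b^-1 a^3)  (eliminate b^-1) = x^3*y^3 - x^2*y^2*z - 2*x^3*y - 2*x*y^3 + x^2*z + y^2*z + 5*x*y - z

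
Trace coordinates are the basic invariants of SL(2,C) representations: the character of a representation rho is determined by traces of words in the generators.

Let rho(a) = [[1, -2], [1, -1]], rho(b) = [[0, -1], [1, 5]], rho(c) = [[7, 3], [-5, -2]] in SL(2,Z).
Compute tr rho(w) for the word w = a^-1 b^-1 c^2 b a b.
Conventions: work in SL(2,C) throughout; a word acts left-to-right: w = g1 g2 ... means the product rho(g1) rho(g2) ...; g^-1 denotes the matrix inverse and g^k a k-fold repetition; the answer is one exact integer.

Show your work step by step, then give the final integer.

rho(a^-1) = [[-1, 2], [-1, 1]]
... * rho(b^-1) = [[5, 1], [-1, 0]]  ->  [[-7, -1], [-6, -1]]
... * rho(c) = [[7, 3], [-5, -2]]  ->  [[-44, -19], [-37, -16]]
... * rho(c) = [[7, 3], [-5, -2]]  ->  [[-213, -94], [-179, -79]]
... * rho(b) = [[0, -1], [1, 5]]  ->  [[-94, -257], [-79, -216]]
... * rho(a) = [[1, -2], [1, -1]]  ->  [[-351, 445], [-295, 374]]
... * rho(b) = [[0, -1], [1, 5]]  ->  [[445, 2576], [374, 2165]]
tr = 445 + 2165 = 2610

2610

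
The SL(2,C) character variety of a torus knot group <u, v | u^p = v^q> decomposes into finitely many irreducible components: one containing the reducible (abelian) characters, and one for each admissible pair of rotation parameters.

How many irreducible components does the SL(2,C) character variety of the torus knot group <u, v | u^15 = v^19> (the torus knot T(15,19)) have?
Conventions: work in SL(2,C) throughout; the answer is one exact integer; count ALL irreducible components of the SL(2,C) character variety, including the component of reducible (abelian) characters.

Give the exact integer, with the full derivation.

For T(15,19): irreducibility forces the central element u^15 = v^19 to one of +I, -I.
So on each irreducible component the traces are pinned: tr(u) = 2*cos(pi*alpha/15) with 1 <= alpha <= 14, tr(v) = 2*cos(pi*beta/19) with 1 <= beta <= 18.
Consistency of u^15 = (-1)^alpha I with v^19 = (-1)^beta I forces alpha = beta (mod 2).
Counting: 7 odd alphas x 9 odd betas + 7 even alphas x 9 even betas = 63 + 63 = 126.
That is 126 components of irreducible characters, and with the reducible (abelian) component the total is 127.

127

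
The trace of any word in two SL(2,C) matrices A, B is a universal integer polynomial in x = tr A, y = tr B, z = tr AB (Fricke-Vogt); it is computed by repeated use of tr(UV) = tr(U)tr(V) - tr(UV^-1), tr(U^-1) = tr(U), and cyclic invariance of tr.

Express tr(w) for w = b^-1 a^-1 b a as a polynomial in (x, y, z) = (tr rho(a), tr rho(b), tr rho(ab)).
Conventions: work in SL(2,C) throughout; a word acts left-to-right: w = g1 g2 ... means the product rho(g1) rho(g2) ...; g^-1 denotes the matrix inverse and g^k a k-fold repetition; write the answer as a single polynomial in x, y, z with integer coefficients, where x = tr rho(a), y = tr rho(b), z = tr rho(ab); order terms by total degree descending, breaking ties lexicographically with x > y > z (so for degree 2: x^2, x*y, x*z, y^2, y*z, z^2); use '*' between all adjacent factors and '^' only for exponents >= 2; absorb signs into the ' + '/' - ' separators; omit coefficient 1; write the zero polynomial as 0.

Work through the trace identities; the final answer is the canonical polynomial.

-x*y*z + x^2 + y^2 + z^2 - 2

and trace(b a b) = trace(b) * trace(a b) - trace(a)  (reduce the b square) = y*z - x
trace(b a b a) = trace(a b) * trace(a b) - trace(1)  (split on a) = z^2 - 2
trace(a^-1 b a b) = trace(b a b) * trace(a) - trace(b a b a)  (eliminate a^-1) = x*y*z - x^2 - z^2 + 2
next, trace(b^-1 a^-1 b a) = trace(a^-1 b a) * trace(b) - trace(a^-1 b a b)  (eliminate b^-1) = -x*y*z + x^2 + y^2 + z^2 - 2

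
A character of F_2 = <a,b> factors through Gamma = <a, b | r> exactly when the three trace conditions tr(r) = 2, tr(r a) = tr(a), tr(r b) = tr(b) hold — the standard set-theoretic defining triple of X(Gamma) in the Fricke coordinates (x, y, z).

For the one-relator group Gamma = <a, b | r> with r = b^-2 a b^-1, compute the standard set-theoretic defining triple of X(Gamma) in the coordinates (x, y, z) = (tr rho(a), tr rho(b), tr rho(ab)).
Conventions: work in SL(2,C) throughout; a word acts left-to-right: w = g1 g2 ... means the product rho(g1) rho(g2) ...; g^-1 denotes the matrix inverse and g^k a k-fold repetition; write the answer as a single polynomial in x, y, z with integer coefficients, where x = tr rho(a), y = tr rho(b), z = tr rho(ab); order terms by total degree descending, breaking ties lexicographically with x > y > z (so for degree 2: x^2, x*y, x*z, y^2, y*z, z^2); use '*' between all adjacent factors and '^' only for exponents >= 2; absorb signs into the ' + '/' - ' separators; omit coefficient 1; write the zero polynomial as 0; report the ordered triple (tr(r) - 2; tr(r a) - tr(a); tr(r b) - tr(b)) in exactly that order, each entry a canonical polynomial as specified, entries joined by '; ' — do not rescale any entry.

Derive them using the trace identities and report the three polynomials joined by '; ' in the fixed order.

x*y^3 - y^2*z - 2*x*y + z - 2; x^2*y^3 - 2*x*y^2*z - x^2*y + y*z^2 + x*z - x - y; x*y^2 - y*z - x - y

and trace(a b^-1) = trace(a) * trace(b) - trace(a b)  (eliminate b^-1) = x*y - z
trace(b^-2 a) = trace(a b^-1) * trace(b) - trace(a)  (eliminate b^-1) = x*y^2 - y*z - x
trace(b^-2 a b^-1) = trace(b^-2 a) * trace(b) - trace(b^-2 a b)  (eliminate b^-1) = x*y^3 - y^2*z - 2*x*y + z
next, trace(a^2) = trace(a) * trace(a) - trace(1) = x^2 - 2
trace(a^2 b) = trace(a) * trace(b a) - trace(b) = x*z - y
next, trace(a b^-1 a) = trace(a^2) * trace(b) - trace(a^2 b) = x^2*y - x*z - y
trace(a b a b) = trace(a b) * trace(a b) - trace(1) = z^2 - 2
trace(a b^-1 a b) = trace(a b a) * trace(b) - trace(a b a b) = x*y*z - y^2 - z^2 + 2
and trace(a b^-1 a b^-1) = trace(a b^-1 a) * trace(b) - trace(a b^-1 a b) = x^2*y^2 - 2*x*y*z + z^2 - 2
trace(b^-2 a b^-1 a) = trace(a b^-1 a b^-1) * trace(b) - trace(a b^-1 a) = x^2*y^3 - 2*x*y^2*z - x^2*y + y*z^2 + x*z - y
assemble the triple (trace(r) - 2; trace(r a) - x; trace(r b) - y)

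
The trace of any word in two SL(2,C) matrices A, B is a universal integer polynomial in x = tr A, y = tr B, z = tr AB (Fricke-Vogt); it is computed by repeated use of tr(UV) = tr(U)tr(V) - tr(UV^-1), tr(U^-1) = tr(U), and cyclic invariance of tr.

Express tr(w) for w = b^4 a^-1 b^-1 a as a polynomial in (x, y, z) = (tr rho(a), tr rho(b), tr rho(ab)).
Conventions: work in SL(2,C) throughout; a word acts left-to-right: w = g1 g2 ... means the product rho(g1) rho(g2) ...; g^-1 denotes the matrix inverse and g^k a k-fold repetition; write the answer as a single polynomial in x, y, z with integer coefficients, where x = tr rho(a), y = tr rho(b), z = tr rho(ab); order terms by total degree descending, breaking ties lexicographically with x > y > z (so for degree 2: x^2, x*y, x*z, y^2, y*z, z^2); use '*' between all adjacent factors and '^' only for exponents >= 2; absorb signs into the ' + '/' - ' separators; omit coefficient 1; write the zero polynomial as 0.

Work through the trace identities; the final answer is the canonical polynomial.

-x*y^4*z + x^2*y^3 + y^5 + y^3*z^2 + 2*x*y^2*z - 2*x^2*y - 5*y^3 - 2*y*z^2 + 5*y

trace(b^2) = trace(b)*trace(b) - trace(1)  (reduce the b square) = y^2 - 2
next, trace(b^3) = trace(b)*trace(b^2) - trace(b)  (reduce the b square) = y^3 - 3*y
next, trace(b^4) = trace(b)*trace(b^3) - trace(b^2)  (reduce the b square) = y^4 - 4*y^2 + 2
and trace(a b^2) = trace(b)*trace(a b) - trace(a)  (reduce the b square) = y*z - x
trace(b a b^2) = trace(b)*trace(a b^2) - trace(a b)  (reduce the b square) = y^2*z - x*y - z
and trace(b a b^3) = trace(b)*trace(b a b^2) - trace(b a b)  (reduce the b square) = y^3*z - x*y^2 - 2*y*z + x
next, trace(b a b^4) = trace(b)*trace(b a b^3) - trace(b a b^2)  (reduce the b square) = y^4*z - x*y^3 - 3*y^2*z + 2*x*y + z
trace(a b a b) = trace(b a)*trace(b a) - trace(1)  (split on b) = z^2 - 2
next, trace(a b a) = trace(a)*trace(b a) - trace(b)  (reduce the a square) = x*z - y
next, trace(b a b a b) = trace(b)*trace(a b a b) - trace(a b a)  (reduce the b square) = y*z^2 - x*z - y
next, trace(a b a b^3) = trace(b)*trace(b a b a b) - trace(b a b a)  (reduce the b square) = y^2*z^2 - x*y*z - y^2 - z^2 + 2
and trace(b a b^4 a) = trace(b)*trace(a b a b^3) - trace(a b a b^2)  (reduce the b square) = y^3*z^2 - x*y^2*z - y^3 - 2*y*z^2 + x*z + 3*y
next, trace(a b^4 a^-1 b) = trace(b a b^4)*trace(a) - trace(b a b^4 a)  (eliminate a^-1) = x*y^4*z - x^2*y^3 - y^3*z^2 - 2*x*y^2*z + 2*x^2*y + y^3 + 2*y*z^2 - 3*y
trace(b^4 a^-1 b^-1 a) = trace(a b^4 a^-1)*trace(b) - trace(a b^4 a^-1 b)  (eliminate b^-1) = -x*y^4*z + x^2*y^3 + y^5 + y^3*z^2 + 2*x*y^2*z - 2*x^2*y - 5*y^3 - 2*y*z^2 + 5*y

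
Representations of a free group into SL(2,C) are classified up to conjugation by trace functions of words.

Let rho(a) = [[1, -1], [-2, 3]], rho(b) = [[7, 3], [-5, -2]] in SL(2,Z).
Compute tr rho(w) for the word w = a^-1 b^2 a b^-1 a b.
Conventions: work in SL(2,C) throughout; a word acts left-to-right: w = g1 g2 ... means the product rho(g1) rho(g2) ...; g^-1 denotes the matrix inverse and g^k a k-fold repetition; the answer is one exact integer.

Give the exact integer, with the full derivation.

-3704

rho(a^-1) = [[3, 1], [2, 1]]
... * rho(b) = [[7, 3], [-5, -2]]  ->  [[16, 7], [9, 4]]
... * rho(b) = [[7, 3], [-5, -2]]  ->  [[77, 34], [43, 19]]
... * rho(a) = [[1, -1], [-2, 3]]  ->  [[9, 25], [5, 14]]
... * rho(b^-1) = [[-2, -3], [5, 7]]  ->  [[107, 148], [60, 83]]
... * rho(a) = [[1, -1], [-2, 3]]  ->  [[-189, 337], [-106, 189]]
... * rho(b) = [[7, 3], [-5, -2]]  ->  [[-3008, -1241], [-1687, -696]]
tr = -3008 + -696 = -3704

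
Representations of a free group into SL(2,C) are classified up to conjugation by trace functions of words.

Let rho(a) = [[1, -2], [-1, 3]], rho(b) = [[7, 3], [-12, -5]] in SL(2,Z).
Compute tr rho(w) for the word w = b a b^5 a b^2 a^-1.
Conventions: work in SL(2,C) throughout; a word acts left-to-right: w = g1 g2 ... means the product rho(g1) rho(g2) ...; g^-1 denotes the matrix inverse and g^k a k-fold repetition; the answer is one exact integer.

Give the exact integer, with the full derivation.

-7862

rho(b) = [[7, 3], [-12, -5]]
... * rho(a) = [[1, -2], [-1, 3]]  ->  [[4, -5], [-7, 9]]
... * rho(b) = [[7, 3], [-12, -5]]  ->  [[88, 37], [-157, -66]]
... * rho(b) = [[7, 3], [-12, -5]]  ->  [[172, 79], [-307, -141]]
... * rho(b) = [[7, 3], [-12, -5]]  ->  [[256, 121], [-457, -216]]
... * rho(b) = [[7, 3], [-12, -5]]  ->  [[340, 163], [-607, -291]]
... * rho(b) = [[7, 3], [-12, -5]]  ->  [[424, 205], [-757, -366]]
... * rho(a) = [[1, -2], [-1, 3]]  ->  [[219, -233], [-391, 416]]
... * rho(b) = [[7, 3], [-12, -5]]  ->  [[4329, 1822], [-7729, -3253]]
... * rho(b) = [[7, 3], [-12, -5]]  ->  [[8439, 3877], [-15067, -6922]]
... * rho(a^-1) = [[3, 2], [1, 1]]  ->  [[29194, 20755], [-52123, -37056]]
tr = 29194 + -37056 = -7862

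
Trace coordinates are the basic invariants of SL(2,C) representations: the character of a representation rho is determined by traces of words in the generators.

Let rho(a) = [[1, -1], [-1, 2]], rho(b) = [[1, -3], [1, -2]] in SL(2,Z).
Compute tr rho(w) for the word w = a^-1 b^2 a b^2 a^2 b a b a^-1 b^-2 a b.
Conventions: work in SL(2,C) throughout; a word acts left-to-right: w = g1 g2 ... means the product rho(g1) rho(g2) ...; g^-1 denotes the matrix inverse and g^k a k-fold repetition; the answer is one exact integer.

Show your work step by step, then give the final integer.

rho(a^-1) = [[2, 1], [1, 1]]
... * rho(b) = [[1, -3], [1, -2]]  ->  [[3, -8], [2, -5]]
... * rho(b) = [[1, -3], [1, -2]]  ->  [[-5, 7], [-3, 4]]
... * rho(a) = [[1, -1], [-1, 2]]  ->  [[-12, 19], [-7, 11]]
... * rho(b) = [[1, -3], [1, -2]]  ->  [[7, -2], [4, -1]]
... * rho(b) = [[1, -3], [1, -2]]  ->  [[5, -17], [3, -10]]
... * rho(a) = [[1, -1], [-1, 2]]  ->  [[22, -39], [13, -23]]
... * rho(a) = [[1, -1], [-1, 2]]  ->  [[61, -100], [36, -59]]
... * rho(b) = [[1, -3], [1, -2]]  ->  [[-39, 17], [-23, 10]]
... * rho(a) = [[1, -1], [-1, 2]]  ->  [[-56, 73], [-33, 43]]
... * rho(b) = [[1, -3], [1, -2]]  ->  [[17, 22], [10, 13]]
... * rho(a^-1) = [[2, 1], [1, 1]]  ->  [[56, 39], [33, 23]]
... * rho(b^-1) = [[-2, 3], [-1, 1]]  ->  [[-151, 207], [-89, 122]]
... * rho(b^-1) = [[-2, 3], [-1, 1]]  ->  [[95, -246], [56, -145]]
... * rho(a) = [[1, -1], [-1, 2]]  ->  [[341, -587], [201, -346]]
... * rho(b) = [[1, -3], [1, -2]]  ->  [[-246, 151], [-145, 89]]
tr = -246 + 89 = -157

-157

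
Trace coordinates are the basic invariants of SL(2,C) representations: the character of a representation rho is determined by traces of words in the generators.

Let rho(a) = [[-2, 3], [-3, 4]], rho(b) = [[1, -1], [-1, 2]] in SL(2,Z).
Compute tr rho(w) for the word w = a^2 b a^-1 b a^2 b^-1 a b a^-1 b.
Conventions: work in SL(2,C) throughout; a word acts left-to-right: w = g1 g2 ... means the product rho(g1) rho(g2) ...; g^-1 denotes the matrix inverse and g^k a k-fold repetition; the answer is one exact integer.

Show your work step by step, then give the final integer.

-18

rho(a) = [[-2, 3], [-3, 4]]
... * rho(a) = [[-2, 3], [-3, 4]]  ->  [[-5, 6], [-6, 7]]
... * rho(b) = [[1, -1], [-1, 2]]  ->  [[-11, 17], [-13, 20]]
... * rho(a^-1) = [[4, -3], [3, -2]]  ->  [[7, -1], [8, -1]]
... * rho(b) = [[1, -1], [-1, 2]]  ->  [[8, -9], [9, -10]]
... * rho(a) = [[-2, 3], [-3, 4]]  ->  [[11, -12], [12, -13]]
... * rho(a) = [[-2, 3], [-3, 4]]  ->  [[14, -15], [15, -16]]
... * rho(b^-1) = [[2, 1], [1, 1]]  ->  [[13, -1], [14, -1]]
... * rho(a) = [[-2, 3], [-3, 4]]  ->  [[-23, 35], [-25, 38]]
... * rho(b) = [[1, -1], [-1, 2]]  ->  [[-58, 93], [-63, 101]]
... * rho(a^-1) = [[4, -3], [3, -2]]  ->  [[47, -12], [51, -13]]
... * rho(b) = [[1, -1], [-1, 2]]  ->  [[59, -71], [64, -77]]
tr = 59 + -77 = -18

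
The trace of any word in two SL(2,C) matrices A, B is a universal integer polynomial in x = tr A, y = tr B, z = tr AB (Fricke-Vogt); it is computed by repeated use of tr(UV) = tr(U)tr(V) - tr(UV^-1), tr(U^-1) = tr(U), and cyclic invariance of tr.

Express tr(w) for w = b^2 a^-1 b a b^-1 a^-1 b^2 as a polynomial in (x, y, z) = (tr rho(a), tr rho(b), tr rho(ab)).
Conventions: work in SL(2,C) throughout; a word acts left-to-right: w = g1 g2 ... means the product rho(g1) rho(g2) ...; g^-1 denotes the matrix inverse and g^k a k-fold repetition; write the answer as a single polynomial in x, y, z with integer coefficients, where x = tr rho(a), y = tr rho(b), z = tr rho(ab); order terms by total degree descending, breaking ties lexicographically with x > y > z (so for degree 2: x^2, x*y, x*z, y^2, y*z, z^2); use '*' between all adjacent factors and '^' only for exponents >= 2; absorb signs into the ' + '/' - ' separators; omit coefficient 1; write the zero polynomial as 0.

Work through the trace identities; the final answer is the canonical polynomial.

-x^2*y^5*z + x^3*y^4 + x*y^6 + 2*x*y^4*z^2 + 2*x^2*y^3*z - y^5*z - y^3*z^3 - 3*x^3*y^2 - 6*x*y^4 - 5*x*y^2*z^2 + x^2*y*z + 5*y^3*z + 2*y*z^3 + x^3 + 10*x*y^2 + x*z^2 - 6*y*z - 3*x

trace(b^2) = trace(b)*trace(b) - trace(1) = y^2 - 2
trace(b^3) = trace(b)*trace(b^2) - trace(b) = y^3 - 3*y
trace(b^4) = trace(b)*trace(b^3) - trace(b^2) = y^4 - 4*y^2 + 2
trace(b^5) = trace(b)*trace(b^4) - trace(b^3) = y^5 - 5*y^3 + 5*y
trace(b a b) = trace(b)*trace(a b) - trace(a) = y*z - x
trace(b^2 a b) = trace(b)*trace(b a b) - trace(b a) = y^2*z - x*y - z
trace(b^3 a b) = trace(b)*trace(b^2 a b) - trace(b^2 a) = y^3*z - x*y^2 - 2*y*z + x
trace(b a b^4) = trace(b)*trace(b^3 a b) - trace(b^3 a) = y^4*z - x*y^3 - 3*y^2*z + 2*x*y + z
trace(b^5 a b) = trace(b)*trace(b a b^4) - trace(b a b^3) = y^5*z - x*y^4 - 4*y^3*z + 3*x*y^2 + 3*y*z - x
trace(a b a b) = trace(a b)*trace(a b) - trace(1) = z^2 - 2
trace(a b a) = trace(a)*trace(b a) - trace(b) = x*z - y
trace(b a b a b) = trace(b)*trace(a b a b) - trace(a b a) = y*z^2 - x*z - y
trace(b^2 a b a b) = trace(b)*trace(b a b a b) - trace(b a b a) = y^2*z^2 - x*y*z - y^2 - z^2 + 2
trace(b a b a b^3) = trace(b)*trace(b^2 a b a b) - trace(b^2 a b a) = y^3*z^2 - x*y^2*z - y^3 - 2*y*z^2 + x*z + 3*y
trace(b^5 a b a) = trace(b)*trace(b a b a b^3) - trace(b a b a b^2) = y^4*z^2 - x*y^3*z - y^4 - 3*y^2*z^2 + 2*x*y*z + 4*y^2 + z^2 - 2
trace(a^-1 b^5 a b) = trace(b^5 a b)*trace(a) - trace(b^5 a b a) = x*y^5*z - x^2*y^4 - y^4*z^2 - 3*x*y^3*z + 3*x^2*y^2 + y^4 + 3*y^2*z^2 + x*y*z - x^2 - 4*y^2 - z^2 + 2
trace(b a b^-1 a^-1 b^4) = trace(a^-1 b^5 a)*trace(b) - trace(a^-1 b^5 a b) = -x*y^5*z + x^2*y^4 + y^6 + y^4*z^2 + 3*x*y^3*z - 3*x^2*y^2 - 6*y^4 - 3*y^2*z^2 - x*y*z + x^2 + 9*y^2 + z^2 - 2
trace(a b a b a b) = trace(a b)*trace(a b a b) - trace(a^-1 b^-1) = z^3 - 3*z
trace(a b a b a) = trace(a)*trace(b a b a) - trace(b a b) = x*z^2 - y*z - x
trace(b a b a b a b) = trace(b)*trace(a b a b a b) - trace(a b a b a) = y*z^3 - x*z^2 - 2*y*z + x
trace(b a b a b a b^2) = trace(b)*trace(b a b a b a b) - trace(b a b a b a) = y^2*z^3 - x*y*z^2 - 2*y^2*z - z^3 + x*y + 3*z
trace(b^4 a b a b a) = trace(b)*trace(b a b a b a b^2) - trace(b a b a b a b) = y^3*z^3 - x*y^2*z^2 - 2*y^3*z - 2*y*z^3 + x*y^2 + x*z^2 + 5*y*z - x
trace(a^-1 b^4 a b a b) = trace(b^4 a b a b)*trace(a) - trace(b^4 a b a b a) = x*y^4*z^2 - x^2*y^3*z - y^3*z^3 - x*y^4 - 2*x*y^2*z^2 + 2*x^2*y*z + 2*y^3*z + 2*y*z^3 + 3*x*y^2 - 5*y*z - x
trace(b a b^-1 a^-1 b^4 a) = trace(a^-1 b^4 a b a)*trace(b) - trace(a^-1 b^4 a b a b) = -x*y^4*z^2 + x^2*y^3*z + y^5*z + y^3*z^3 + 2*x*y^2*z^2 - 2*x^2*y*z - 5*y^3*z - 2*y*z^3 - x*y^2 + 6*y*z + x
trace(b^2 a^-1 b a b^-1 a^-1 b^2) = trace(b a b^-1 a^-1 b^4)*trace(a) - trace(b a b^-1 a^-1 b^4 a) = -x^2*y^5*z + x^3*y^4 + x*y^6 + 2*x*y^4*z^2 + 2*x^2*y^3*z - y^5*z - y^3*z^3 - 3*x^3*y^2 - 6*x*y^4 - 5*x*y^2*z^2 + x^2*y*z + 5*y^3*z + 2*y*z^3 + x^3 + 10*x*y^2 + x*z^2 - 6*y*z - 3*x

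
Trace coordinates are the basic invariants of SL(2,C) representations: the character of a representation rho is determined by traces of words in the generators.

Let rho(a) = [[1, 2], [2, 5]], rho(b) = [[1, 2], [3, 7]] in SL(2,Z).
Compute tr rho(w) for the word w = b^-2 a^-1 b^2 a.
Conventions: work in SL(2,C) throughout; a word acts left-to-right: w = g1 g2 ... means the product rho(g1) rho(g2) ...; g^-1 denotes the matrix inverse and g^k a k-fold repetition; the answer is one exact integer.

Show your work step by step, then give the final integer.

rho(b^-1) = [[7, -2], [-3, 1]]
... * rho(b^-1) = [[7, -2], [-3, 1]]  ->  [[55, -16], [-24, 7]]
... * rho(a^-1) = [[5, -2], [-2, 1]]  ->  [[307, -126], [-134, 55]]
... * rho(b) = [[1, 2], [3, 7]]  ->  [[-71, -268], [31, 117]]
... * rho(b) = [[1, 2], [3, 7]]  ->  [[-875, -2018], [382, 881]]
... * rho(a) = [[1, 2], [2, 5]]  ->  [[-4911, -11840], [2144, 5169]]
tr = -4911 + 5169 = 258

258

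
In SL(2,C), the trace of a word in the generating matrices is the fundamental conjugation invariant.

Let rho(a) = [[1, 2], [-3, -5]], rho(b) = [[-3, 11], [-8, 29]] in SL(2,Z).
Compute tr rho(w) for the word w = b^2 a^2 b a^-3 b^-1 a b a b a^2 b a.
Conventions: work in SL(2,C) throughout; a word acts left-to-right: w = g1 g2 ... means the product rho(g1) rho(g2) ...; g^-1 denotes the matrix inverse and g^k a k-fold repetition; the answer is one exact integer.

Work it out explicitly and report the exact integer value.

166926703292072728

rho(b) = [[-3, 11], [-8, 29]]
... * rho(b) = [[-3, 11], [-8, 29]]  ->  [[-79, 286], [-208, 753]]
... * rho(a) = [[1, 2], [-3, -5]]  ->  [[-937, -1588], [-2467, -4181]]
... * rho(a) = [[1, 2], [-3, -5]]  ->  [[3827, 6066], [10076, 15971]]
... * rho(b) = [[-3, 11], [-8, 29]]  ->  [[-60009, 218011], [-157996, 573995]]
... * rho(a^-1) = [[-5, -2], [3, 1]]  ->  [[954078, 338029], [2511965, 889987]]
... * rho(a^-1) = [[-5, -2], [3, 1]]  ->  [[-3756303, -1570127], [-9889864, -4133943]]
... * rho(a^-1) = [[-5, -2], [3, 1]]  ->  [[14071134, 5942479], [37047491, 15645785]]
... * rho(b^-1) = [[29, -11], [8, -3]]  ->  [[455602718, -172609911], [1199543519, -454459756]]
... * rho(a) = [[1, 2], [-3, -5]]  ->  [[973432451, 1774254991], [2562922787, 4671385818]]
... * rho(b) = [[-3, 11], [-8, 29]]  ->  [[-17114337281, 62161151700], [-45059854905, 163662339379]]
... * rho(a) = [[1, 2], [-3, -5]]  ->  [[-203597792381, -345034433062], [-536046873042, -908431406705]]
... * rho(b) = [[-3, 11], [-8, 29]]  ->  [[3371068841639, -12245574274989], [8875591872766, -32241026397907]]
... * rho(a) = [[1, 2], [-3, -5]]  ->  [[40107791666606, 67970009058223], [105598671066487, 178956315735067]]
... * rho(a) = [[1, 2], [-3, -5]]  ->  [[-163802235508063, -259634461957903], [-431270276138714, -683584236542361]]
... * rho(b) = [[-3, 11], [-8, 29]]  ->  [[2568482402187413, -9331223987367880], [6762484720755030, -24567915897254323]]
... * rho(a) = [[1, 2], [-3, -5]]  ->  [[30562154364291053, 51793084741214226], [80466232412517999, 136364548927781675]]
tr = 30562154364291053 + 136364548927781675 = 166926703292072728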